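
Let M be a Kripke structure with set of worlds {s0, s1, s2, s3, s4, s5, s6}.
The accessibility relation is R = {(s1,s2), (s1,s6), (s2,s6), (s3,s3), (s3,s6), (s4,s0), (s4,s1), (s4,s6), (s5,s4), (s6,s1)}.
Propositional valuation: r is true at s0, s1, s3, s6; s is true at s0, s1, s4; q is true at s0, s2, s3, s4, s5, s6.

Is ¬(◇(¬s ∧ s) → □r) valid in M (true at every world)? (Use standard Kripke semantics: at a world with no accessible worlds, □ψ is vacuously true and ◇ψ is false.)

Let φ = ¬(◇(¬s ∧ s) → □r). Evaluate φ at each world:
  s0 (successors ∅): φ is false.
  s1 (successors {s2, s6}): φ is false.
  s2 (successors {s6}): φ is false.
  s3 (successors {s3, s6}): φ is false.
  s4 (successors {s0, s1, s6}): φ is false.
  s5 (successors {s4}): φ is false.
  s6 (successors {s1}): φ is false.
Detail at s0 (counterexample):
  At s0: ◇(¬s ∧ s) → □r is true, so ¬(◇(¬s ∧ s) → □r) is false.
    At s0: ◇(¬s ∧ s) is false, □r is true, so ◇(¬s ∧ s) → □r is true.
      At s0: no accessible worlds, so ◇(¬s ∧ s) is false.
      At s0: no accessible worlds, so □r holds vacuously.

No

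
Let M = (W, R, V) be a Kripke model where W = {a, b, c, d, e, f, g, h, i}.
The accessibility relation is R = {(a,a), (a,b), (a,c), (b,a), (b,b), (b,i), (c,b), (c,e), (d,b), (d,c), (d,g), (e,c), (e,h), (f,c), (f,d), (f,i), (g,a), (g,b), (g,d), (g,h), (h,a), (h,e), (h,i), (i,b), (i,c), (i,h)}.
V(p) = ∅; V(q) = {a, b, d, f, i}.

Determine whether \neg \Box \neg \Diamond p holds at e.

At e: \Box \neg \Diamond p is true, so \neg \Box \neg \Diamond p is false.
  At e: \Box \neg \Diamond p requires \neg \Diamond p at every successor {c, h}.
      At c: \Diamond p is false, so \neg \Diamond p is true.
      At h: \Diamond p is false, so \neg \Diamond p is true.
  So \Box \neg \Diamond p is true at e.

No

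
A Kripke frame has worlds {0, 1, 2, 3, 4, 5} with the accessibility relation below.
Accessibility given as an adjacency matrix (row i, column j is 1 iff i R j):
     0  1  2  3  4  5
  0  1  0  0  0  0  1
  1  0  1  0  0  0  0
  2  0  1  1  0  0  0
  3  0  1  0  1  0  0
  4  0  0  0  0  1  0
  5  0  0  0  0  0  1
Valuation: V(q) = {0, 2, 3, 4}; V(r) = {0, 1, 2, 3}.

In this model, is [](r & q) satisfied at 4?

At 4: [](r & q) requires r & q at every successor {4}.
  r & q fails at 4, so [](r & q) is false at 4.

No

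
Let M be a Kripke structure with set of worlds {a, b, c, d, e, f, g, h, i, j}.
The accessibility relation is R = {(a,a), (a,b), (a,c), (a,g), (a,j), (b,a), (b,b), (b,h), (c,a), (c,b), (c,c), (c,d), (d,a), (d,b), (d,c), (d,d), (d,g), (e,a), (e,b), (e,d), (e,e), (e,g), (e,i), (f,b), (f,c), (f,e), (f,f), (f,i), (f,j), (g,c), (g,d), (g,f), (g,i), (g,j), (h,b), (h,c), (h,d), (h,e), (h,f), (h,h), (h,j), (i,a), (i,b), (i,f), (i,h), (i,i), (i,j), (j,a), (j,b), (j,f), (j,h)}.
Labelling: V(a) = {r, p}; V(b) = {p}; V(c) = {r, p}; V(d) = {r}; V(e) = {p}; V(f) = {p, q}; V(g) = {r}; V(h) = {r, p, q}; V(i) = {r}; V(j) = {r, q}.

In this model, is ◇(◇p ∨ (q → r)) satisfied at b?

Yes

At b: ◇(◇p ∨ (q → r)) requires ◇p ∨ (q → r) at some successor in {a, b, h}.
  ◇p ∨ (q → r) holds at a, so ◇(◇p ∨ (q → r)) is true at b.
    At a: ◇p is true, q → r is true, so ◇p ∨ (q → r) is true.
      At a: ◇p requires p at some successor in {a, b, c, g, j}.
        p holds at a, so ◇p is true at a.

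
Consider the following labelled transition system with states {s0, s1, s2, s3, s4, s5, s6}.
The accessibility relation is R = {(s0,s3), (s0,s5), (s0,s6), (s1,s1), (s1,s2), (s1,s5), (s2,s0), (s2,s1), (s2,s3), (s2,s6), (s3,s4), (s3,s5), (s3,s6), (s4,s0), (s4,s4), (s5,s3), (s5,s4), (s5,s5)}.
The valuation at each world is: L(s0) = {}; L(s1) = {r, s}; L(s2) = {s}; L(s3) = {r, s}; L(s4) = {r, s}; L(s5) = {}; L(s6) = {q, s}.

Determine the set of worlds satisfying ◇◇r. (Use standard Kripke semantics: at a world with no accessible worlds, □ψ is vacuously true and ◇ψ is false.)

Let φ = ◇◇r. Evaluate φ at each world:
  s0 (successors {s3, s5, s6}): φ is true.
  s1 (successors {s1, s2, s5}): φ is true.
  s2 (successors {s0, s1, s3, s6}): φ is true.
  s3 (successors {s4, s5, s6}): φ is true.
  s4 (successors {s0, s4}): φ is true.
  s5 (successors {s3, s4, s5}): φ is true.
  s6 (successors ∅): φ is false.
For instance, at s2:
  At s2: ◇◇r requires ◇r at some successor in {s0, s1, s3, s6}.
    ◇r holds at s0, so ◇◇r is true at s2.
      At s0: ◇r requires r at some successor in {s3, s5, s6}.
        r holds at s3, so ◇r is true at s0.
Satisfying worlds: {s0, s1, s2, s3, s4, s5}

s0, s1, s2, s3, s4, s5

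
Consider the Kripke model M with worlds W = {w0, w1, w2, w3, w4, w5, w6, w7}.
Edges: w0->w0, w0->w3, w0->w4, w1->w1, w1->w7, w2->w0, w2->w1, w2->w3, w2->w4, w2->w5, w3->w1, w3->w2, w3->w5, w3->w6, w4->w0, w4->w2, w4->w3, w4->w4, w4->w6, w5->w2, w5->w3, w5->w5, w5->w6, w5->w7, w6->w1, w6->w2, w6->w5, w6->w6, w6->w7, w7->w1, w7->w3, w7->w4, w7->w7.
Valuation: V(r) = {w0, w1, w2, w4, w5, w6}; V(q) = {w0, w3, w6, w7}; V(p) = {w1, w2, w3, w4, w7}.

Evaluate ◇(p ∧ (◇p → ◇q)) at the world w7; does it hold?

Yes

At w7: ◇(p ∧ (◇p → ◇q)) requires p ∧ (◇p → ◇q) at some successor in {w1, w3, w4, w7}.
  p ∧ (◇p → ◇q) holds at w1, so ◇(p ∧ (◇p → ◇q)) is true at w7.
    At w1: p is true, ◇p → ◇q is true, so p ∧ (◇p → ◇q) is true.
      At w1: ◇p is true, ◇q is true, so ◇p → ◇q is true.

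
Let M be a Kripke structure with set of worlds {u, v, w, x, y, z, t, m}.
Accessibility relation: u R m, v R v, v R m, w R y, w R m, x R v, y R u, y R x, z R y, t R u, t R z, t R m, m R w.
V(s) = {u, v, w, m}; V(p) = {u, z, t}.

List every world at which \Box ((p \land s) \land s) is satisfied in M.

none

Let φ = \Box ((p \land s) \land s). Evaluate φ at each world:
  u (successors {m}): φ is false.
  v (successors {v, m}): φ is false.
  w (successors {y, m}): φ is false.
  x (successors {v}): φ is false.
  y (successors {u, x}): φ is false.
  z (successors {y}): φ is false.
  t (successors {u, z, m}): φ is false.
  m (successors {w}): φ is false.
For instance, at v:
  At v: \Box ((p \land s) \land s) requires (p \land s) \land s at every successor {v, m}.
    (p \land s) \land s fails at v, so \Box ((p \land s) \land s) is false at v.
Satisfying worlds: none.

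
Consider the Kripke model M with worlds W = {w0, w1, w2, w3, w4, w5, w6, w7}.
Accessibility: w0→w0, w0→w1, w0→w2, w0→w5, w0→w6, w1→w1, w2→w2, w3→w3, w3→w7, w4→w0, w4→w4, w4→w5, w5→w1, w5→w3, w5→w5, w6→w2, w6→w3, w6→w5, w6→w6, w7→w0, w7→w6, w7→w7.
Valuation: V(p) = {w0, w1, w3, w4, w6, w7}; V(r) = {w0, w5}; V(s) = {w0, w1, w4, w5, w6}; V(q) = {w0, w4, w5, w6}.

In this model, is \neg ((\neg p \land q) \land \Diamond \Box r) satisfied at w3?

At w3: (\neg p \land q) \land \Diamond \Box r is false, so \neg ((\neg p \land q) \land \Diamond \Box r) is true.
  At w3: \neg p \land q is false, \Diamond \Box r is false, so (\neg p \land q) \land \Diamond \Box r is false.
    At w3: \Diamond \Box r requires \Box r at some successor in {w3, w7}.
      At w3: \Box r is false.
      At w7: \Box r is false.
    So \Diamond \Box r is false at w3.

Yes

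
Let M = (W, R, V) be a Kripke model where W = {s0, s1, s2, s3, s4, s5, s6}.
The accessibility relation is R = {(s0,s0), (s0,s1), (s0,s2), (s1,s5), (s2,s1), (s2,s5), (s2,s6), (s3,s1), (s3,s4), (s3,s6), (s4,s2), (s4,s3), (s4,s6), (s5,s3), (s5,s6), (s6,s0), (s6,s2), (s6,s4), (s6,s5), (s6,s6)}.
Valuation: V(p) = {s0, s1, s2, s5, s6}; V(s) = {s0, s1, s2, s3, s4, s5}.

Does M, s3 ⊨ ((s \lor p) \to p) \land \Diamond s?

At s3: (s \lor p) \to p is false, \Diamond s is true, so ((s \lor p) \to p) \land \Diamond s is false.
  At s3: \Diamond s requires s at some successor in {s1, s4, s6}.
    s holds at s1, so \Diamond s is true at s3.

No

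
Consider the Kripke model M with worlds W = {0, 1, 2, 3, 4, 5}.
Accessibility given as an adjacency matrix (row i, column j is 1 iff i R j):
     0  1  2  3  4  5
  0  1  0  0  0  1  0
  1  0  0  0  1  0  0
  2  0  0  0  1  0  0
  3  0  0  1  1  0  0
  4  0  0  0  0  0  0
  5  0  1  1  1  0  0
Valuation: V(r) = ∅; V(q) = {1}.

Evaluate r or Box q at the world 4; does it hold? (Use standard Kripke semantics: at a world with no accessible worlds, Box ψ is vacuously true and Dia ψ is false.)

Yes

At 4: r is false, Box q is true, so r or Box q is true.
  At 4: no accessible worlds, so Box q holds vacuously.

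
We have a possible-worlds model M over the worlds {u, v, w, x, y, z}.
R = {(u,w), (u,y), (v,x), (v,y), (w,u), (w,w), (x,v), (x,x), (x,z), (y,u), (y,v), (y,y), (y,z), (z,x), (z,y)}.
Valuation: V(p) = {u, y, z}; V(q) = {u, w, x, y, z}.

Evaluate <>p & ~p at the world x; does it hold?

At x: <>p is true, ~p is true, so <>p & ~p is true.
  At x: <>p requires p at some successor in {v, x, z}.
    p holds at z, so <>p is true at x.

Yes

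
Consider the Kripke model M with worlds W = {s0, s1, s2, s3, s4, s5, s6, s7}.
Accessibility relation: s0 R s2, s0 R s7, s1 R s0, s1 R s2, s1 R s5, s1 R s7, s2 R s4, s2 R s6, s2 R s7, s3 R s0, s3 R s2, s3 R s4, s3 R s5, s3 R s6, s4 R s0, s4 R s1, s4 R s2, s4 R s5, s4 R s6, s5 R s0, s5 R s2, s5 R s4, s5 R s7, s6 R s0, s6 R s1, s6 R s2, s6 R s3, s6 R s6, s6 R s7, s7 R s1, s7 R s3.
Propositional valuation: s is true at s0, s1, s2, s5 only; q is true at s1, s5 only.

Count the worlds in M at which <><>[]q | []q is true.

Let φ = <><>[]q | []q. Evaluate φ at each world:
  s0 (successors {s2, s7}): φ is false.
  s1 (successors {s0, s2, s5, s7}): φ is false.
  s2 (successors {s4, s6, s7}): φ is false.
  s3 (successors {s0, s2, s4, s5, s6}): φ is false.
  s4 (successors {s0, s1, s2, s5, s6}): φ is false.
  s5 (successors {s0, s2, s4, s7}): φ is false.
  s6 (successors {s0, s1, s2, s3, s6, s7}): φ is false.
  s7 (successors {s1, s3}): φ is false.
For instance, at s5:
  At s5: <><>[]q is false, []q is false, so <><>[]q | []q is false.
    At s5: <><>[]q requires <>[]q at some successor in {s0, s2, s4, s7}.
      At s0: <>[]q is false.
      At s2: <>[]q is false.
      At s4: <>[]q is false.
      At s7: <>[]q is false.
    So <><>[]q is false at s5.
    At s5: []q requires q at every successor {s0, s2, s4, s7}.
      q fails at s0, so []q is false at s5.
Satisfying worlds: none.

0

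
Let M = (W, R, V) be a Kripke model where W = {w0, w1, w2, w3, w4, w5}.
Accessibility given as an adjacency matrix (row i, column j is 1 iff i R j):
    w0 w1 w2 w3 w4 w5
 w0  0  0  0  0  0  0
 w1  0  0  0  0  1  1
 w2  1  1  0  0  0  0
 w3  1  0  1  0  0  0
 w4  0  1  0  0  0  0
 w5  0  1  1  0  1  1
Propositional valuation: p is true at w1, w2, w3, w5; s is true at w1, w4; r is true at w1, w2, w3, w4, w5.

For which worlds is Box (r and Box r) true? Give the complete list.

w0, w1, w4

Let φ = Box (r and Box r). Evaluate φ at each world:
  w0 (successors ∅): φ is true.
  w1 (successors {w4, w5}): φ is true.
  w2 (successors {w0, w1}): φ is false.
  w3 (successors {w0, w2}): φ is false.
  w4 (successors {w1}): φ is true.
  w5 (successors {w1, w2, w4, w5}): φ is false.
For instance, at w4:
  At w4: Box (r and Box r) requires r and Box r at every successor {w1}.
      At w1: r is true, Box r is true, so r and Box r is true.
  So Box (r and Box r) is true at w4.
Satisfying worlds: {w0, w1, w4}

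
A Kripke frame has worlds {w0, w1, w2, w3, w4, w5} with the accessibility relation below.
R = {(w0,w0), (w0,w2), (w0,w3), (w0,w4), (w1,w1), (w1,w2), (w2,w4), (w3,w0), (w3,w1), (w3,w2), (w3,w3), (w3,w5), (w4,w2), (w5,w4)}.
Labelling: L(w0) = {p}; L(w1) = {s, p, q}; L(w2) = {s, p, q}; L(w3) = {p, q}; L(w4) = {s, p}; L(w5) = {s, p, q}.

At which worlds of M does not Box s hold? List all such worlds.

w0, w3

Recall that Box ψ holds at a world iff ψ holds at every accessible world, and Dia ψ holds iff ψ holds at some accessible world.
Let φ = not Box s. Evaluate φ at each world:
  w0 (successors {w0, w2, w3, w4}): φ is true.
  w1 (successors {w1, w2}): φ is false.
  w2 (successors {w4}): φ is false.
  w3 (successors {w0, w1, w2, w3, w5}): φ is true.
  w4 (successors {w2}): φ is false.
  w5 (successors {w4}): φ is false.
For instance, at w5:
  At w5: Box s is true, so not Box s is false.
    At w5: Box s requires s at every successor {w4}.
      At w4: s is true.
    So Box s is true at w5.
Satisfying worlds: {w0, w3}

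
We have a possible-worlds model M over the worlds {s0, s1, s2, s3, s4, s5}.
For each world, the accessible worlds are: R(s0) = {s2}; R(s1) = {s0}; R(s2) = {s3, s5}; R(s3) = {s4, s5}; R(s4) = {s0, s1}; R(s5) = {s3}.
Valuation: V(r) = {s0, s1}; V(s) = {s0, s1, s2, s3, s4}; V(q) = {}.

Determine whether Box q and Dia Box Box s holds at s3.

At s3: Box q is false, Dia Box Box s is true, so Box q and Dia Box Box s is false.
  At s3: Box q requires q at every successor {s4, s5}.
    q fails at s4, so Box q is false at s3.
  At s3: Dia Box Box s requires Box Box s at some successor in {s4, s5}.
    Box Box s holds at s4, so Dia Box Box s is true at s3.
      At s4: Box Box s requires Box s at every successor {s0, s1}.
        At s0: Box s is true.
        At s1: Box s is true.
      So Box Box s is true at s4.

No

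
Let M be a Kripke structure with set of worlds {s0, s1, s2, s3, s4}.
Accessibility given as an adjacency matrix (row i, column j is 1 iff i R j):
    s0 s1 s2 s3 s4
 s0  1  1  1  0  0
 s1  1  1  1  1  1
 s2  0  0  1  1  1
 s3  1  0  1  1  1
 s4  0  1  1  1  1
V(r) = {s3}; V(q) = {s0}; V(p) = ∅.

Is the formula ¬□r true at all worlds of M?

Recall that □ψ holds at a world iff ψ holds at every accessible world, and ◇ψ holds iff ψ holds at some accessible world.
Let φ = ¬□r. Evaluate φ at each world:
  s0 (successors {s0, s1, s2}): φ is true.
  s1 (successors {s0, s1, s2, s3, s4}): φ is true.
  s2 (successors {s2, s3, s4}): φ is true.
  s3 (successors {s0, s2, s3, s4}): φ is true.
  s4 (successors {s1, s2, s3, s4}): φ is true.
For instance, at s3:
  At s3: □r is false, so ¬□r is true.
    At s3: □r requires r at every successor {s0, s2, s3, s4}.
      r fails at s0, so □r is false at s3.

Yes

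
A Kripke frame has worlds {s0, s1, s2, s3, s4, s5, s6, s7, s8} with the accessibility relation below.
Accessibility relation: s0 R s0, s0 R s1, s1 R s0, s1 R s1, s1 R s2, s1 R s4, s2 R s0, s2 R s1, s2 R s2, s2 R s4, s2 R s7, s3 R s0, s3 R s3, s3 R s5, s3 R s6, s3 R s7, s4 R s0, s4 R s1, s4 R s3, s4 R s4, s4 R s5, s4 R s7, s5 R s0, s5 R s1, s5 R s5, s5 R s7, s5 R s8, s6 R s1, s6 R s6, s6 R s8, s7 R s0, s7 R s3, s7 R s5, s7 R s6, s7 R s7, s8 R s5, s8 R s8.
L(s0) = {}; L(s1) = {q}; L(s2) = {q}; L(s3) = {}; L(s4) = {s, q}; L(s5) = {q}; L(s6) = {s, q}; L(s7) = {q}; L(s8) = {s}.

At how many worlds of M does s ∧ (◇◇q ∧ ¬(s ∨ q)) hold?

Let φ = s ∧ (◇◇q ∧ ¬(s ∨ q)). Evaluate φ at each world:
  s0 (successors {s0, s1}): φ is false.
  s1 (successors {s0, s1, s2, s4}): φ is false.
  s2 (successors {s0, s1, s2, s4, s7}): φ is false.
  s3 (successors {s0, s3, s5, s6, s7}): φ is false.
  s4 (successors {s0, s1, s3, s4, s5, s7}): φ is false.
  s5 (successors {s0, s1, s5, s7, s8}): φ is false.
  s6 (successors {s1, s6, s8}): φ is false.
  s7 (successors {s0, s3, s5, s6, s7}): φ is false.
  s8 (successors {s5, s8}): φ is false.
For instance, at s1:
  At s1: s is false, ◇◇q ∧ ¬(s ∨ q) is false, so s ∧ (◇◇q ∧ ¬(s ∨ q)) is false.
    At s1: ◇◇q is true, ¬(s ∨ q) is false, so ◇◇q ∧ ¬(s ∨ q) is false.
      At s1: ◇◇q requires ◇q at some successor in {s0, s1, s2, s4}.
        ◇q holds at s0, so ◇◇q is true at s1.
Satisfying worlds: none.

0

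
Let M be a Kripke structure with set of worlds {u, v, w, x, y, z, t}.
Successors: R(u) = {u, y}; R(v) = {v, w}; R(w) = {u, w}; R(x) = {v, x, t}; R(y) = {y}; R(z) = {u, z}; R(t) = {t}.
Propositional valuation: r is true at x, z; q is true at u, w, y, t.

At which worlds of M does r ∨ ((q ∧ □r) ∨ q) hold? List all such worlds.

Recall that □ψ holds at a world iff ψ holds at every accessible world, and ◇ψ holds iff ψ holds at some accessible world.
Let φ = r ∨ ((q ∧ □r) ∨ q). Evaluate φ at each world:
  u (successors {u, y}): φ is true.
  v (successors {v, w}): φ is false.
  w (successors {u, w}): φ is true.
  x (successors {v, x, t}): φ is true.
  y (successors {y}): φ is true.
  z (successors {u, z}): φ is true.
  t (successors {t}): φ is true.
For instance, at t:
  At t: r is false, (q ∧ □r) ∨ q is true, so r ∨ ((q ∧ □r) ∨ q) is true.
    At t: q ∧ □r is false, q is true, so (q ∧ □r) ∨ q is true.
      At t: q is true, □r is false, so q ∧ □r is false.
Satisfying worlds: {u, w, x, y, z, t}

u, w, x, y, z, t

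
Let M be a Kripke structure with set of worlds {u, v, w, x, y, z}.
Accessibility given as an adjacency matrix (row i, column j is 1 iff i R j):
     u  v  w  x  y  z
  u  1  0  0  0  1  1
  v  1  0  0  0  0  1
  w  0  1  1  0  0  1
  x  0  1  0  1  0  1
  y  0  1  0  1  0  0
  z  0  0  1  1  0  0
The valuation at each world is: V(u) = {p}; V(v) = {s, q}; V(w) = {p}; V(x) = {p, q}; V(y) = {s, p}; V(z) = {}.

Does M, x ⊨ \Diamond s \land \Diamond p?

Yes

At x: \Diamond s is true, \Diamond p is true, so \Diamond s \land \Diamond p is true.
  At x: \Diamond s requires s at some successor in {v, x, z}.
    s holds at v, so \Diamond s is true at x.
  At x: \Diamond p requires p at some successor in {v, x, z}.
    p holds at x, so \Diamond p is true at x.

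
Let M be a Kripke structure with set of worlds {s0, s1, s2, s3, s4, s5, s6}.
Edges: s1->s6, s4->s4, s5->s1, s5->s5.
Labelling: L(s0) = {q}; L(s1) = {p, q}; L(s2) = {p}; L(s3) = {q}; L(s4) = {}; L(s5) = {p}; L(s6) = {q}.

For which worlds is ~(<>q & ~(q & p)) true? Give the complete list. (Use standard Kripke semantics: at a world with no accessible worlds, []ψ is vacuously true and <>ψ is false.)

Let φ = ~(<>q & ~(q & p)). Evaluate φ at each world:
  s0 (successors ∅): φ is true.
  s1 (successors {s6}): φ is true.
  s2 (successors ∅): φ is true.
  s3 (successors ∅): φ is true.
  s4 (successors {s4}): φ is true.
  s5 (successors {s1, s5}): φ is false.
  s6 (successors ∅): φ is true.
For instance, at s1:
  At s1: <>q & ~(q & p) is false, so ~(<>q & ~(q & p)) is true.
    At s1: <>q is true, ~(q & p) is false, so <>q & ~(q & p) is false.
      At s1: <>q requires q at some successor in {s6}.
        q holds at s6, so <>q is true at s1.
Satisfying worlds: {s0, s1, s2, s3, s4, s6}

s0, s1, s2, s3, s4, s6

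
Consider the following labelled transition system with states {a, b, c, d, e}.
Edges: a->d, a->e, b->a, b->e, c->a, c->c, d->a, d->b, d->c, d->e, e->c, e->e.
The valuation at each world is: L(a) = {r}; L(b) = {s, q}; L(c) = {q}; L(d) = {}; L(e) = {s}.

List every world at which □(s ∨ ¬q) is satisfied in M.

Recall that □ψ holds at a world iff ψ holds at every accessible world, and ◇ψ holds iff ψ holds at some accessible world.
Let φ = □(s ∨ ¬q). Evaluate φ at each world:
  a (successors {d, e}): φ is true.
  b (successors {a, e}): φ is true.
  c (successors {a, c}): φ is false.
  d (successors {a, b, c, e}): φ is false.
  e (successors {c, e}): φ is false.
For instance, at d:
  At d: □(s ∨ ¬q) requires s ∨ ¬q at every successor {a, b, c, e}.
    s ∨ ¬q fails at c, so □(s ∨ ¬q) is false at d.
Satisfying worlds: {a, b}

a, b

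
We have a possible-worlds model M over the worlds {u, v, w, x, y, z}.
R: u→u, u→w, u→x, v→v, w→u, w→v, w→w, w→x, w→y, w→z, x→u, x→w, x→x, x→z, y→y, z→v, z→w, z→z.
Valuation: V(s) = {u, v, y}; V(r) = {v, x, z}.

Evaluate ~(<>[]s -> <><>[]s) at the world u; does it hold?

At u: <>[]s -> <><>[]s is true, so ~(<>[]s -> <><>[]s) is false.
  At u: <>[]s is false, <><>[]s is true, so <>[]s -> <><>[]s is true.
    At u: <>[]s requires []s at some successor in {u, w, x}.
      At u: []s is false.
      At w: []s is false.
      At x: []s is false.
    So <>[]s is false at u.
    At u: <><>[]s requires <>[]s at some successor in {u, w, x}.
      <>[]s holds at w, so <><>[]s is true at u.

No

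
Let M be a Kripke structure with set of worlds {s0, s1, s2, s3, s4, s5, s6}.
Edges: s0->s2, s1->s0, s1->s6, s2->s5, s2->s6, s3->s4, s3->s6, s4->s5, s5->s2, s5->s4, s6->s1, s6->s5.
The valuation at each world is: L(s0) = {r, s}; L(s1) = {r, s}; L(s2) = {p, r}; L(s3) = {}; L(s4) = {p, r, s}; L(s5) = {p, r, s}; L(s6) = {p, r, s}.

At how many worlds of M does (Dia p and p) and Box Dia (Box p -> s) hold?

Let φ = (Dia p and p) and Box Dia (Box p -> s). Evaluate φ at each world:
  s0 (successors {s2}): φ is false.
  s1 (successors {s0, s6}): φ is false.
  s2 (successors {s5, s6}): φ is true.
  s3 (successors {s4, s6}): φ is false.
  s4 (successors {s5}): φ is true.
  s5 (successors {s2, s4}): φ is true.
  s6 (successors {s1, s5}): φ is true.
For instance, at s5:
  At s5: Dia p and p is true, Box Dia (Box p -> s) is true, so (Dia p and p) and Box Dia (Box p -> s) is true.
    At s5: Dia p is true, p is true, so Dia p and p is true.
      At s5: Dia p requires p at some successor in {s2, s4}.
        p holds at s2, so Dia p is true at s5.
    At s5: Box Dia (Box p -> s) requires Dia (Box p -> s) at every successor {s2, s4}.
      At s2: Dia (Box p -> s) is true.
      At s4: Dia (Box p -> s) is true.
    So Box Dia (Box p -> s) is true at s5.
Satisfying worlds: {s2, s4, s5, s6}

4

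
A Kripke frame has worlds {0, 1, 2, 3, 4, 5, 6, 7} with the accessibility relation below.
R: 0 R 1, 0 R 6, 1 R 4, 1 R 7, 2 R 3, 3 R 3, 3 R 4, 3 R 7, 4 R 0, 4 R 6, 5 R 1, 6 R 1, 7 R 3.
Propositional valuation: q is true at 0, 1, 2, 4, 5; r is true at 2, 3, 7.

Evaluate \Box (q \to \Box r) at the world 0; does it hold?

Recall that \Box ψ holds at a world iff ψ holds at every accessible world, and \Diamond ψ holds iff ψ holds at some accessible world.
At 0: \Box (q \to \Box r) requires q \to \Box r at every successor {1, 6}.
  q \to \Box r fails at 1, so \Box (q \to \Box r) is false at 0.
    At 1: q is true, \Box r is false, so q \to \Box r is false.
      At 1: \Box r requires r at every successor {4, 7}.
        r fails at 4, so \Box r is false at 1.

No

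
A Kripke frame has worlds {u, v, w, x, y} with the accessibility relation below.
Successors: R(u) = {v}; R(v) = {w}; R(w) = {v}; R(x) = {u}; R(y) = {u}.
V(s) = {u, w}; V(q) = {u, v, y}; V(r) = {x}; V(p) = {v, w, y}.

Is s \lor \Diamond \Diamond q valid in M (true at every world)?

Yes

Let φ = s \lor \Diamond \Diamond q. Evaluate φ at each world:
  u (successors {v}): φ is true.
  v (successors {w}): φ is true.
  w (successors {v}): φ is true.
  x (successors {u}): φ is true.
  y (successors {u}): φ is true.
For instance, at v:
  At v: s is false, \Diamond \Diamond q is true, so s \lor \Diamond \Diamond q is true.
    At v: \Diamond \Diamond q requires \Diamond q at some successor in {w}.
      \Diamond q holds at w, so \Diamond \Diamond q is true at v.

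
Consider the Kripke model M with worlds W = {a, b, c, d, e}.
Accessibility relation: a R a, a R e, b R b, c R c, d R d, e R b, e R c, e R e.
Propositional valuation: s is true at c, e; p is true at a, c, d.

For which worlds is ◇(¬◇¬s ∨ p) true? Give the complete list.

Let φ = ◇(¬◇¬s ∨ p). Evaluate φ at each world:
  a (successors {a, e}): φ is true.
  b (successors {b}): φ is false.
  c (successors {c}): φ is true.
  d (successors {d}): φ is true.
  e (successors {b, c, e}): φ is true.
For instance, at b:
  At b: ◇(¬◇¬s ∨ p) requires ¬◇¬s ∨ p at some successor in {b}.
    At b: ¬◇¬s ∨ p is false.
  So ◇(¬◇¬s ∨ p) is false at b.
Satisfying worlds: {a, c, d, e}

a, c, d, e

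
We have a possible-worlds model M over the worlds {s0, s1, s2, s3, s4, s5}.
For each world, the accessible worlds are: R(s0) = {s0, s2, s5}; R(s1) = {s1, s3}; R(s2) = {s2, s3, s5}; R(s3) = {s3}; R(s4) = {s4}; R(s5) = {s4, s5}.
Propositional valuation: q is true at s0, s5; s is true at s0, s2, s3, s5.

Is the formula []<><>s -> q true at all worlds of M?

Let φ = []<><>s -> q. Evaluate φ at each world:
  s0 (successors {s0, s2, s5}): φ is true.
  s1 (successors {s1, s3}): φ is false.
  s2 (successors {s2, s3, s5}): φ is false.
  s3 (successors {s3}): φ is false.
  s4 (successors {s4}): φ is true.
  s5 (successors {s4, s5}): φ is true.
Detail at s1 (counterexample):
  At s1: []<><>s is true, q is false, so []<><>s -> q is false.
    At s1: []<><>s requires <><>s at every successor {s1, s3}.
      At s1: <><>s is true.
      At s3: <><>s is true.
    So []<><>s is true at s1.

No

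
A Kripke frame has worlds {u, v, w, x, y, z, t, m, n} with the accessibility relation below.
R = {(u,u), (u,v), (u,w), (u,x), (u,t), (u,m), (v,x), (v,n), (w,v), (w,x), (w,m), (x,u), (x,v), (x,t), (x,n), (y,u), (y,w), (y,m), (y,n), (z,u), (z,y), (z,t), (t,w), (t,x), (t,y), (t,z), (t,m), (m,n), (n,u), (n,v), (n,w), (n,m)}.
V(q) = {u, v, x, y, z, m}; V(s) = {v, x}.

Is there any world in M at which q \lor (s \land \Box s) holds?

Let φ = q \lor (s \land \Box s). Evaluate φ at each world:
  u (successors {u, v, w, x, t, m}): φ is true.
  v (successors {x, n}): φ is true.
  w (successors {v, x, m}): φ is false.
  x (successors {u, v, t, n}): φ is true.
  y (successors {u, w, m, n}): φ is true.
  z (successors {u, y, t}): φ is true.
  t (successors {w, x, y, z, m}): φ is false.
  m (successors {n}): φ is true.
  n (successors {u, v, w, m}): φ is false.
Detail at u (witness):
  At u: q is true, s \land \Box s is false, so q \lor (s \land \Box s) is true.
    At u: s is false, \Box s is false, so s \land \Box s is false.
      At u: \Box s requires s at every successor {u, v, w, x, t, m}.
        s fails at u, so \Box s is false at u.

Yes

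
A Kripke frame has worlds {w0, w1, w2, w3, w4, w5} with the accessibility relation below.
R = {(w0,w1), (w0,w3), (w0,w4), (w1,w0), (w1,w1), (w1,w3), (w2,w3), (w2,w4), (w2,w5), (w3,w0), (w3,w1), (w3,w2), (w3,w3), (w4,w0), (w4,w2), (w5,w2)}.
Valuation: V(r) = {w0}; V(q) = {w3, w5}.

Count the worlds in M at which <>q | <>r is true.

5

Let φ = <>q | <>r. Evaluate φ at each world:
  w0 (successors {w1, w3, w4}): φ is true.
  w1 (successors {w0, w1, w3}): φ is true.
  w2 (successors {w3, w4, w5}): φ is true.
  w3 (successors {w0, w1, w2, w3}): φ is true.
  w4 (successors {w0, w2}): φ is true.
  w5 (successors {w2}): φ is false.
For instance, at w2:
  At w2: <>q is true, <>r is false, so <>q | <>r is true.
    At w2: <>q requires q at some successor in {w3, w4, w5}.
      q holds at w3, so <>q is true at w2.
    At w2: <>r requires r at some successor in {w3, w4, w5}.
      At w3: r is false.
      At w4: r is false.
      At w5: r is false.
    So <>r is false at w2.
Satisfying worlds: {w0, w1, w2, w3, w4}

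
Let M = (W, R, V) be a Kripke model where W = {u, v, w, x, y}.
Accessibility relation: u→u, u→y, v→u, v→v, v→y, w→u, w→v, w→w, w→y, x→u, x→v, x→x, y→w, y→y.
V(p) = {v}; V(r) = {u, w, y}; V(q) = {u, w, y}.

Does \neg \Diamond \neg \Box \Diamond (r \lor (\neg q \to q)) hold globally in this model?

Yes

Let φ = \neg \Diamond \neg \Box \Diamond (r \lor (\neg q \to q)). Evaluate φ at each world:
  u (successors {u, y}): φ is true.
  v (successors {u, v, y}): φ is true.
  w (successors {u, v, w, y}): φ is true.
  x (successors {u, v, x}): φ is true.
  y (successors {w, y}): φ is true.
For instance, at y:
  At y: \Diamond \neg \Box \Diamond (r \lor (\neg q \to q)) is false, so \neg \Diamond \neg \Box \Diamond (r \lor (\neg q \to q)) is true.
    At y: \Diamond \neg \Box \Diamond (r \lor (\neg q \to q)) requires \neg \Box \Diamond (r \lor (\neg q \to q)) at some successor in {w, y}.
      At w: \neg \Box \Diamond (r \lor (\neg q \to q)) is false.
      At y: \neg \Box \Diamond (r \lor (\neg q \to q)) is false.
    So \Diamond \neg \Box \Diamond (r \lor (\neg q \to q)) is false at y.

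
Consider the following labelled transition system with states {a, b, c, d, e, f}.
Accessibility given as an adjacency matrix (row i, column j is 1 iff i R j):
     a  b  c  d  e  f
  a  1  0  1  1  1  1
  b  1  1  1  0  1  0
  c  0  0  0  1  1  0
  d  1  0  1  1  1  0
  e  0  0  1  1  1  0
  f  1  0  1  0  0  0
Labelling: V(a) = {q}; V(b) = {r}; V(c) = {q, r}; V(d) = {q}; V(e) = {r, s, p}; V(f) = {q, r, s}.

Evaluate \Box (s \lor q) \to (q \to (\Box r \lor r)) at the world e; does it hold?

Recall that \Box ψ holds at a world iff ψ holds at every accessible world, and \Diamond ψ holds iff ψ holds at some accessible world.
At e: \Box (s \lor q) is true, q \to (\Box r \lor r) is true, so \Box (s \lor q) \to (q \to (\Box r \lor r)) is true.
  At e: \Box (s \lor q) requires s \lor q at every successor {c, d, e}.
    At c: s \lor q is true.
    At d: s \lor q is true.
    At e: s \lor q is true.
  So \Box (s \lor q) is true at e.
  At e: q is false, \Box r \lor r is true, so q \to (\Box r \lor r) is true.
    At e: \Box r is false, r is true, so \Box r \lor r is true.
      At e: \Box r requires r at every successor {c, d, e}.
        r fails at d, so \Box r is false at e.

Yes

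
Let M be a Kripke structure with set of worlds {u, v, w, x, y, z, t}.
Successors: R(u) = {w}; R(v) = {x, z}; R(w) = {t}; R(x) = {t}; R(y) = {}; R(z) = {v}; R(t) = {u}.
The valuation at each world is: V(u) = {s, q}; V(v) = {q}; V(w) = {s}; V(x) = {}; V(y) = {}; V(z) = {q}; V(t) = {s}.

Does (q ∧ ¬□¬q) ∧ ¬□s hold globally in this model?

No

Recall that □ψ holds at a world iff ψ holds at every accessible world, and ◇ψ holds iff ψ holds at some accessible world.
Let φ = (q ∧ ¬□¬q) ∧ ¬□s. Evaluate φ at each world:
  u (successors {w}): φ is false.
  v (successors {x, z}): φ is true.
  w (successors {t}): φ is false.
  x (successors {t}): φ is false.
  y (successors ∅): φ is false.
  z (successors {v}): φ is true.
  t (successors {u}): φ is false.
Detail at u (counterexample):
  At u: q ∧ ¬□¬q is false, ¬□s is false, so (q ∧ ¬□¬q) ∧ ¬□s is false.
    At u: q is true, ¬□¬q is false, so q ∧ ¬□¬q is false.
      At u: □¬q is true, so ¬□¬q is false.
    At u: □s is true, so ¬□s is false.
      At u: □s requires s at every successor {w}.
        At w: s is true.
      So □s is true at u.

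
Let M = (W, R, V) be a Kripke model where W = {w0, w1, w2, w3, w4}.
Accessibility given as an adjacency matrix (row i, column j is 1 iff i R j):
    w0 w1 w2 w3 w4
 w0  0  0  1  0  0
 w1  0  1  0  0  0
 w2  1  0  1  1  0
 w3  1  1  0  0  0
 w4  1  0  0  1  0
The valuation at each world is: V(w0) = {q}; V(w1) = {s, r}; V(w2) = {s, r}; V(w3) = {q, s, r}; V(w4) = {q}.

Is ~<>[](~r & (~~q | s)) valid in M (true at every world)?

Yes

Let φ = ~<>[](~r & (~~q | s)). Evaluate φ at each world:
  w0 (successors {w2}): φ is true.
  w1 (successors {w1}): φ is true.
  w2 (successors {w0, w2, w3}): φ is true.
  w3 (successors {w0, w1}): φ is true.
  w4 (successors {w0, w3}): φ is true.
For instance, at w3:
  At w3: <>[](~r & (~~q | s)) is false, so ~<>[](~r & (~~q | s)) is true.
    At w3: <>[](~r & (~~q | s)) requires [](~r & (~~q | s)) at some successor in {w0, w1}.
      At w0: [](~r & (~~q | s)) is false.
      At w1: [](~r & (~~q | s)) is false.
    So <>[](~r & (~~q | s)) is false at w3.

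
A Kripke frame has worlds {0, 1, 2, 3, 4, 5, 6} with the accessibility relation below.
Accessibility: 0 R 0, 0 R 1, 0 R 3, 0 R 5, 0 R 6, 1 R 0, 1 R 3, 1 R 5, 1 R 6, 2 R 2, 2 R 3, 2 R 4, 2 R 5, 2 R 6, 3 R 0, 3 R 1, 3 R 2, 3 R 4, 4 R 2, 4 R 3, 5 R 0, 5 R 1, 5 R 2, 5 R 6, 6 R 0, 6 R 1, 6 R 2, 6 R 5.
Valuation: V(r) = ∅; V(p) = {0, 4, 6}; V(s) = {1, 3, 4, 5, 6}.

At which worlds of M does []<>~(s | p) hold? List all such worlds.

2, 4

Let φ = []<>~(s | p). Evaluate φ at each world:
  0 (successors {0, 1, 3, 5, 6}): φ is false.
  1 (successors {0, 3, 5, 6}): φ is false.
  2 (successors {2, 3, 4, 5, 6}): φ is true.
  3 (successors {0, 1, 2, 4}): φ is false.
  4 (successors {2, 3}): φ is true.
  5 (successors {0, 1, 2, 6}): φ is false.
  6 (successors {0, 1, 2, 5}): φ is false.
For instance, at 5:
  At 5: []<>~(s | p) requires <>~(s | p) at every successor {0, 1, 2, 6}.
    <>~(s | p) fails at 0, so []<>~(s | p) is false at 5.
      At 0: <>~(s | p) requires ~(s | p) at some successor in {0, 1, 3, 5, 6}.
        At 0: ~(s | p) is false.
        At 1: ~(s | p) is false.
        At 3: ~(s | p) is false.
        At 5: ~(s | p) is false.
        At 6: ~(s | p) is false.
      So <>~(s | p) is false at 0.
Satisfying worlds: {2, 4}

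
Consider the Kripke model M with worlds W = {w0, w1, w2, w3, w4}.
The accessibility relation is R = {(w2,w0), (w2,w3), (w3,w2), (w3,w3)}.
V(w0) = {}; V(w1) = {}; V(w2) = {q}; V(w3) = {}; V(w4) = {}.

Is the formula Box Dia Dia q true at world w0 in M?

At w0: no accessible worlds, so Box Dia Dia q holds vacuously.

Yes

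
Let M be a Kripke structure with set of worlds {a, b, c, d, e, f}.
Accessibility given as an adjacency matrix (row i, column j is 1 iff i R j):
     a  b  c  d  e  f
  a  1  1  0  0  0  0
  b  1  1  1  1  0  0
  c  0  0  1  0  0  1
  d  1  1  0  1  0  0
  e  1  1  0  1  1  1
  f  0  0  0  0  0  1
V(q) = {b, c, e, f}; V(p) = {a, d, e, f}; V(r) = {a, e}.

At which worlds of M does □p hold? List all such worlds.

f

Let φ = □p. Evaluate φ at each world:
  a (successors {a, b}): φ is false.
  b (successors {a, b, c, d}): φ is false.
  c (successors {c, f}): φ is false.
  d (successors {a, b, d}): φ is false.
  e (successors {a, b, d, e, f}): φ is false.
  f (successors {f}): φ is true.
For instance, at c:
  At c: □p requires p at every successor {c, f}.
    p fails at c, so □p is false at c.
Satisfying worlds: {f}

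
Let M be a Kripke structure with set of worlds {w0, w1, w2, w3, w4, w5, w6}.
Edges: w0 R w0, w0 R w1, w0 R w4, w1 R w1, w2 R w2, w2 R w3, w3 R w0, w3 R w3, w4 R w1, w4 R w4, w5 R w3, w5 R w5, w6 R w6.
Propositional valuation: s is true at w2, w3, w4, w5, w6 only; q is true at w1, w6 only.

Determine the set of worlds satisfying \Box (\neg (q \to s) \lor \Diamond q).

Recall that \Box ψ holds at a world iff ψ holds at every accessible world, and \Diamond ψ holds iff ψ holds at some accessible world.
Let φ = \Box (\neg (q \to s) \lor \Diamond q). Evaluate φ at each world:
  w0 (successors {w0, w1, w4}): φ is true.
  w1 (successors {w1}): φ is true.
  w2 (successors {w2, w3}): φ is false.
  w3 (successors {w0, w3}): φ is false.
  w4 (successors {w1, w4}): φ is true.
  w5 (successors {w3, w5}): φ is false.
  w6 (successors {w6}): φ is true.
For instance, at w0:
  At w0: \Box (\neg (q \to s) \lor \Diamond q) requires \neg (q \to s) \lor \Diamond q at every successor {w0, w1, w4}.
      At w0: \neg (q \to s) is false, \Diamond q is true, so \neg (q \to s) \lor \Diamond q is true.
      At w1: \neg (q \to s) is true, \Diamond q is true, so \neg (q \to s) \lor \Diamond q is true.
      At w4: \neg (q \to s) is false, \Diamond q is true, so \neg (q \to s) \lor \Diamond q is true.
  So \Box (\neg (q \to s) \lor \Diamond q) is true at w0.
Satisfying worlds: {w0, w1, w4, w6}

w0, w1, w4, w6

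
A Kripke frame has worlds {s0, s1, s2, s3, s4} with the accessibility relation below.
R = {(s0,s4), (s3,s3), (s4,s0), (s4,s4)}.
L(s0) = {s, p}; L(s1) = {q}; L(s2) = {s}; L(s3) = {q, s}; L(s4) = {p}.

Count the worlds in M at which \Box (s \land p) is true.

Let φ = \Box (s \land p). Evaluate φ at each world:
  s0 (successors {s4}): φ is false.
  s1 (successors ∅): φ is true.
  s2 (successors ∅): φ is true.
  s3 (successors {s3}): φ is false.
  s4 (successors {s0, s4}): φ is false.
For instance, at s0:
  At s0: \Box (s \land p) requires s \land p at every successor {s4}.
    s \land p fails at s4, so \Box (s \land p) is false at s0.
Satisfying worlds: {s1, s2}

2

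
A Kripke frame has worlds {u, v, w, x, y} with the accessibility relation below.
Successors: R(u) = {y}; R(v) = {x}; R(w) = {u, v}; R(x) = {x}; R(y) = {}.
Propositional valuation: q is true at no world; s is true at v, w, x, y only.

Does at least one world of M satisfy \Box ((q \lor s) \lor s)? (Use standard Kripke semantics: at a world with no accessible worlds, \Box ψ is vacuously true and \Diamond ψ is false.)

Recall that \Box ψ holds at a world iff ψ holds at every accessible world, and \Diamond ψ holds iff ψ holds at some accessible world.
Let φ = \Box ((q \lor s) \lor s). Evaluate φ at each world:
  u (successors {y}): φ is true.
  v (successors {x}): φ is true.
  w (successors {u, v}): φ is false.
  x (successors {x}): φ is true.
  y (successors ∅): φ is true.
Detail at u (witness):
  At u: \Box ((q \lor s) \lor s) requires (q \lor s) \lor s at every successor {y}.
    At y: (q \lor s) \lor s is true.
  So \Box ((q \lor s) \lor s) is true at u.

Yes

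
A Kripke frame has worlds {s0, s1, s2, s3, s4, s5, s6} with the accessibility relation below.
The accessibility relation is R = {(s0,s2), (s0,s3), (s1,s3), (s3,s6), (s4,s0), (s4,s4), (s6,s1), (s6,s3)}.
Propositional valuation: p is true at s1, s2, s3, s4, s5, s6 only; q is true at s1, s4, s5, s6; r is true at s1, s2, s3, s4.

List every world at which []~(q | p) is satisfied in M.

Recall that []ψ holds at a world iff ψ holds at every accessible world, and <>ψ holds iff ψ holds at some accessible world.
Let φ = []~(q | p). Evaluate φ at each world:
  s0 (successors {s2, s3}): φ is false.
  s1 (successors {s3}): φ is false.
  s2 (successors ∅): φ is true.
  s3 (successors {s6}): φ is false.
  s4 (successors {s0, s4}): φ is false.
  s5 (successors ∅): φ is true.
  s6 (successors {s1, s3}): φ is false.
For instance, at s6:
  At s6: []~(q | p) requires ~(q | p) at every successor {s1, s3}.
    ~(q | p) fails at s1, so []~(q | p) is false at s6.
Satisfying worlds: {s2, s5}

s2, s5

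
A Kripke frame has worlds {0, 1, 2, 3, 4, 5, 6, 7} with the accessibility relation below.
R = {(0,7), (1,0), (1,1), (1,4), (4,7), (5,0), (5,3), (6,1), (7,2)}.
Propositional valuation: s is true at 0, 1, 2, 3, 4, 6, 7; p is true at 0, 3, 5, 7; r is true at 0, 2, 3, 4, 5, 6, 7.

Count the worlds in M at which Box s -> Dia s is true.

Let φ = Box s -> Dia s. Evaluate φ at each world:
  0 (successors {7}): φ is true.
  1 (successors {0, 1, 4}): φ is true.
  2 (successors ∅): φ is false.
  3 (successors ∅): φ is false.
  4 (successors {7}): φ is true.
  5 (successors {0, 3}): φ is true.
  6 (successors {1}): φ is true.
  7 (successors {2}): φ is true.
For instance, at 0:
  At 0: Box s is true, Dia s is true, so Box s -> Dia s is true.
    At 0: Box s requires s at every successor {7}.
      At 7: s is true.
    So Box s is true at 0.
    At 0: Dia s requires s at some successor in {7}.
      s holds at 7, so Dia s is true at 0.
Satisfying worlds: {0, 1, 4, 5, 6, 7}

6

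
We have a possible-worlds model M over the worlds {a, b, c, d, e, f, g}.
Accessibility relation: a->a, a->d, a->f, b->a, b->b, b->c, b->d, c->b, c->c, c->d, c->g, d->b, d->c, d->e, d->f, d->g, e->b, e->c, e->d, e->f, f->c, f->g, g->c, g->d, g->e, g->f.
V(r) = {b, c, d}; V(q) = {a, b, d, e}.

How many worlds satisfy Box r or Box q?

Let φ = Box r or Box q. Evaluate φ at each world:
  a (successors {a, d, f}): φ is false.
  b (successors {a, b, c, d}): φ is false.
  c (successors {b, c, d, g}): φ is false.
  d (successors {b, c, e, f, g}): φ is false.
  e (successors {b, c, d, f}): φ is false.
  f (successors {c, g}): φ is false.
  g (successors {c, d, e, f}): φ is false.
For instance, at b:
  At b: Box r is false, Box q is false, so Box r or Box q is false.
    At b: Box r requires r at every successor {a, b, c, d}.
      r fails at a, so Box r is false at b.
    At b: Box q requires q at every successor {a, b, c, d}.
      q fails at c, so Box q is false at b.
Satisfying worlds: none.

0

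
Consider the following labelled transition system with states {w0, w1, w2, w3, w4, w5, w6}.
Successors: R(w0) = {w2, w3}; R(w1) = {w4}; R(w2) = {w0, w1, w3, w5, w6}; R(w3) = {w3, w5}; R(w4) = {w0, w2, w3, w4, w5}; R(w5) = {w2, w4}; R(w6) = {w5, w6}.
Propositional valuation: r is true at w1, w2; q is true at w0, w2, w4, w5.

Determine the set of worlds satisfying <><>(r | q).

w0, w1, w2, w3, w4, w5, w6

Recall that <>ψ holds at a world iff ψ holds at some accessible world.
Let φ = <><>(r | q). Evaluate φ at each world:
  w0 (successors {w2, w3}): φ is true.
  w1 (successors {w4}): φ is true.
  w2 (successors {w0, w1, w3, w5, w6}): φ is true.
  w3 (successors {w3, w5}): φ is true.
  w4 (successors {w0, w2, w3, w4, w5}): φ is true.
  w5 (successors {w2, w4}): φ is true.
  w6 (successors {w5, w6}): φ is true.
For instance, at w5:
  At w5: <><>(r | q) requires <>(r | q) at some successor in {w2, w4}.
    <>(r | q) holds at w2, so <><>(r | q) is true at w5.
      At w2: <>(r | q) requires r | q at some successor in {w0, w1, w3, w5, w6}.
        r | q holds at w0, so <>(r | q) is true at w2.
Satisfying worlds: {w0, w1, w2, w3, w4, w5, w6}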